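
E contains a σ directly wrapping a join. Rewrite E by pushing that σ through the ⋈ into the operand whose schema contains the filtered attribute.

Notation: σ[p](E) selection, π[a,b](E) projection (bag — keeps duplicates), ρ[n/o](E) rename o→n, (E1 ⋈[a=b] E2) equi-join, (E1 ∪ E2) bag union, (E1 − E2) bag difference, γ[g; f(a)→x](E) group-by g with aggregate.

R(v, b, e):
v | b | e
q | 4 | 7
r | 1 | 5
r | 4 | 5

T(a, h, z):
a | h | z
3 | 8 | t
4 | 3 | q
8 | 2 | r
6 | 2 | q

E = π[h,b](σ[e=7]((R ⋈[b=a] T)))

σ filters on e, owned by the left side.
E' = π[h,b]((σ[e=7](R) ⋈[b=a] T))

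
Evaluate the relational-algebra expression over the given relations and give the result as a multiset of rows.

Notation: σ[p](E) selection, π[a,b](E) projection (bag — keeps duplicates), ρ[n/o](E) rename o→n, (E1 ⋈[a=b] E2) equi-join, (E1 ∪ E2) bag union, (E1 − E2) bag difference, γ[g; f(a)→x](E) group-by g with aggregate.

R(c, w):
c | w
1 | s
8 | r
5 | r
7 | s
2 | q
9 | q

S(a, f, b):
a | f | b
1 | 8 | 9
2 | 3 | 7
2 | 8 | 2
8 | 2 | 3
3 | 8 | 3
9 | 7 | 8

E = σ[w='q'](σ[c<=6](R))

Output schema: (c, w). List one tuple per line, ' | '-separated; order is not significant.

Per-node cardinality:
  R → 6
  σ[c<=6](R) → 3
  σ[w='q'](σ[c<=6](R)) → 1

== RESULT ==
c | w
2 | q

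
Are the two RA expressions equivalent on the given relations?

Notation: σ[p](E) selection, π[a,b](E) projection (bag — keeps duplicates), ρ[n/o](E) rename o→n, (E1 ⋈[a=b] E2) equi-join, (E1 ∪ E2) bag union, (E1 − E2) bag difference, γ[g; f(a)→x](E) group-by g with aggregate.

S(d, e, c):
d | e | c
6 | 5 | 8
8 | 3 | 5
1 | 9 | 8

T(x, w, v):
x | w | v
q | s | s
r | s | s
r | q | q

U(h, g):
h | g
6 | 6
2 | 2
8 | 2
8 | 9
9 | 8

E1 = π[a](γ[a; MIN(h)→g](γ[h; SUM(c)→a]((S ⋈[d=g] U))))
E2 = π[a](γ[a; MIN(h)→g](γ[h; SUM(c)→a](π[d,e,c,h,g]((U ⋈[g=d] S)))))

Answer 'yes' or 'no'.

E1 subexpression sizes:
  S → 3
  U → 5
  (S ⋈[d=g] U) → 2
  γ[h; SUM(c)→a]((S ⋈[d=g] U)) → 2
  γ[a; MIN(h)→g](γ[h; SUM(c)→a]((S ⋈[d=g] U))) → 2
  π[a](γ[a; MIN(h)→g](γ[h; SUM(c)→a]((S ⋈[d=g] U)))) → 2
E2 subexpression sizes:
  U → 5
  S → 3
  (U ⋈[g=d] S) → 2
  π[d,e,c,h,g]((U ⋈[g=d] S)) → 2
  γ[h; SUM(c)→a](π[d,e,c,h,g]((U ⋈[g=d] S))) → 2
  γ[a; MIN(h)→g](γ[h; SUM(c)→a](π[d,e,c,h,g]((U ⋈[g=d] S)))) → 2
  π[a](γ[a; MIN(h)→g](γ[h; SUM(c)→a](π[d,e,c,h,g]((U ⋈[g=d] S))))) → 2

E1 and E2 produce the same multiset:
a
5
8

yes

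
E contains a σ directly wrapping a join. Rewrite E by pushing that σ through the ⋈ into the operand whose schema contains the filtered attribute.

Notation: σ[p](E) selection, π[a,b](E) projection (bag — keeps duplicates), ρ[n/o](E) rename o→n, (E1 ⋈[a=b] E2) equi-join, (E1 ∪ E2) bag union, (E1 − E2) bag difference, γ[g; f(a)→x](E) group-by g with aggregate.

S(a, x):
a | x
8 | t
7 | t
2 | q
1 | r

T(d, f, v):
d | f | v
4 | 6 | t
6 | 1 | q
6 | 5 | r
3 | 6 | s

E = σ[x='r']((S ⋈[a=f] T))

σ filters on x, owned by the left side.
E' = (σ[x='r'](S) ⋈[a=f] T)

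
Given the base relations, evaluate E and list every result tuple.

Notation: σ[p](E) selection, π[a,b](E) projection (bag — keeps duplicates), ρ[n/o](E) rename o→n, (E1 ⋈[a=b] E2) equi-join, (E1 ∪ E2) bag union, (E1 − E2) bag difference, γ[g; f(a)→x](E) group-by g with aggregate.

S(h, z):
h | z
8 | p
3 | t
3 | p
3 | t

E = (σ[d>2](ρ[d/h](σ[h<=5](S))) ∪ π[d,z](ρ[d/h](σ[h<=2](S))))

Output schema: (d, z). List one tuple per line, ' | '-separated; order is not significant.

Per-node cardinality:
  S → 4
  σ[h<=5](S) → 3
  ρ[d/h](σ[h<=5](S)) → 3
  σ[d>2](ρ[d/h](σ[h<=5](S))) → 3
  S → 4
  σ[h<=2](S) → 0
  ρ[d/h](σ[h<=2](S)) → 0
  π[d,z](ρ[d/h](σ[h<=2](S))) → 0
  (σ[d>2](ρ[d/h](σ[h<=5](S))) ∪ π[d,z](ρ[d/h](σ[h<=2](S)))) → 3

== RESULT ==
d | z
3 | p
3 | t
3 | t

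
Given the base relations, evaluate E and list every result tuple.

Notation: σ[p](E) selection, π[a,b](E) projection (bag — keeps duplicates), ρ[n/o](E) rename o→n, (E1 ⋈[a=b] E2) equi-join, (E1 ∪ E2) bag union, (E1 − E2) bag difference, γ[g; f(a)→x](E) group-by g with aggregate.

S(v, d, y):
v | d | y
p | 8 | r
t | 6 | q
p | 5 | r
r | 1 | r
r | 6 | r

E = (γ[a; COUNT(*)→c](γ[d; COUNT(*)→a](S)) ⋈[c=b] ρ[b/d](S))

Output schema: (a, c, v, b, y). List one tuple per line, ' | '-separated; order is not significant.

Per-node cardinality:
  S → 5
  γ[d; COUNT(*)→a](S) → 4
  γ[a; COUNT(*)→c](γ[d; COUNT(*)→a](S)) → 2
  S → 5
  ρ[b/d](S) → 5
  (γ[a; COUNT(*)→c](γ[d; COUNT(*)→a](S)) ⋈[c=b] ρ[b/d](S)) → 1

== RESULT ==
a | c | v | b | y
2 | 1 | r | 1 | r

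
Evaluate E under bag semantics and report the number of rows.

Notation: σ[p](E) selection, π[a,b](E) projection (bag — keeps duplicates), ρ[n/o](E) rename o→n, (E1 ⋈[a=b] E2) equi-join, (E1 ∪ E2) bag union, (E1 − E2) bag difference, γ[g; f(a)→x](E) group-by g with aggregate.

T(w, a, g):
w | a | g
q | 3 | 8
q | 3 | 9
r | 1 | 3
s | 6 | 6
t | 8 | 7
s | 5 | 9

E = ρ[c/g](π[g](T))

Per-node cardinality:
  T → 6
  π[g](T) → 6
  ρ[c/g](π[g](T)) → 6

|E| = 6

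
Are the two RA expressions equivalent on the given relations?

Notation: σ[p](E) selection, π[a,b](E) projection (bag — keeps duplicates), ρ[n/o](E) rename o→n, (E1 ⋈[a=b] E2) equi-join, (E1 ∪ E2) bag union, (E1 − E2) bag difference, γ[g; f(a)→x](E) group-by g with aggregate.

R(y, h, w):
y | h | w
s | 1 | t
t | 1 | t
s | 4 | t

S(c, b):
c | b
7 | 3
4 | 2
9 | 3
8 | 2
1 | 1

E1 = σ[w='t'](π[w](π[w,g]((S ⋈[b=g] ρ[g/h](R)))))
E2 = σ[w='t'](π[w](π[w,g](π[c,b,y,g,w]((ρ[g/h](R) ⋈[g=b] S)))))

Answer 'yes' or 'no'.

E1 stepwise |·|:
  S → 5
  R → 3
  ρ[g/h](R) → 3
  (S ⋈[b=g] ρ[g/h](R)) → 2
  π[w,g]((S ⋈[b=g] ρ[g/h](R))) → 2
  π[w](π[w,g]((S ⋈[b=g] ρ[g/h](R)))) → 2
  σ[w='t'](π[w](π[w,g]((S ⋈[b=g] ρ[g/h](R))))) → 2
E2 stepwise |·|:
  R → 3
  ρ[g/h](R) → 3
  S → 5
  (ρ[g/h](R) ⋈[g=b] S) → 2
  π[c,b,y,g,w]((ρ[g/h](R) ⋈[g=b] S)) → 2
  π[w,g](π[c,b,y,g,w]((ρ[g/h](R) ⋈[g=b] S))) → 2
  π[w](π[w,g](π[c,b,y,g,w]((ρ[g/h](R) ⋈[g=b] S)))) → 2
  σ[w='t'](π[w](π[w,g](π[c,b,y,g,w]((ρ[g/h](R) ⋈[g=b] S))))) → 2

E1 and E2 produce the same multiset:
w
t
t

yes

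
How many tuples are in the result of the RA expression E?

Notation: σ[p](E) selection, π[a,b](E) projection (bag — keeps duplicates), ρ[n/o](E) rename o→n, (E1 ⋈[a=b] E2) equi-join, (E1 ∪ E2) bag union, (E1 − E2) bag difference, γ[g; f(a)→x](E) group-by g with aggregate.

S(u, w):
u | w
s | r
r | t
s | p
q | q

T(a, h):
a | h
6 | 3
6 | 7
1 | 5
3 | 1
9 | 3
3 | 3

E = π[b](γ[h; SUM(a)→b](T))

Per-node cardinality:
  T → 6
  γ[h; SUM(a)→b](T) → 4
  π[b](γ[h; SUM(a)→b](T)) → 4

|E| = 4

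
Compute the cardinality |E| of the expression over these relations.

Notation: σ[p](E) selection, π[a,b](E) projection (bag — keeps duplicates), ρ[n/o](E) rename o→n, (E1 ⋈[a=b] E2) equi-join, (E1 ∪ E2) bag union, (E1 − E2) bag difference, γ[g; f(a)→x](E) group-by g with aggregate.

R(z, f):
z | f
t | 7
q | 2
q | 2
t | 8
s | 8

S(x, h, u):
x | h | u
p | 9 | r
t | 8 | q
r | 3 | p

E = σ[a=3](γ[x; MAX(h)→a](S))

Subexpression sizes:
  S → 3
  γ[x; MAX(h)→a](S) → 3
  σ[a=3](γ[x; MAX(h)→a](S)) → 1

|E| = 1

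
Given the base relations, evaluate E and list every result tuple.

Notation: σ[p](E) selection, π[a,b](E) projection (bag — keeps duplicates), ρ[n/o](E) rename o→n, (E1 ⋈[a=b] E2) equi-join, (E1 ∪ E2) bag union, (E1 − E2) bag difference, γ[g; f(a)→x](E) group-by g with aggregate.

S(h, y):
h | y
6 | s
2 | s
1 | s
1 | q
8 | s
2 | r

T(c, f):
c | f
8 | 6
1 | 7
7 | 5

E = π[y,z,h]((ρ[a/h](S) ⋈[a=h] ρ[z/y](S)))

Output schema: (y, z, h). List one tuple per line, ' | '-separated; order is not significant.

Stepwise |·|:
  S → 6
  ρ[a/h](S) → 6
  S → 6
  ρ[z/y](S) → 6
  (ρ[a/h](S) ⋈[a=h] ρ[z/y](S)) → 10
  π[y,z,h]((ρ[a/h](S) ⋈[a=h] ρ[z/y](S))) → 10

== RESULT ==
y | z | h
q | q | 1
q | s | 1
r | r | 2
r | s | 2
s | q | 1
s | r | 2
s | s | 1
s | s | 2
s | s | 6
s | s | 8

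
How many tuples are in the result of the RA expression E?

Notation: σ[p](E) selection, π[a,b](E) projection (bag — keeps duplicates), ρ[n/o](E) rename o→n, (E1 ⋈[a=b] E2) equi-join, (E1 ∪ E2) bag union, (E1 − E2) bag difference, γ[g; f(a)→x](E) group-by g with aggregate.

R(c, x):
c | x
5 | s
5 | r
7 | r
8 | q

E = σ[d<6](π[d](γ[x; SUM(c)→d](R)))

Stepwise |·|:
  R → 4
  γ[x; SUM(c)→d](R) → 3
  π[d](γ[x; SUM(c)→d](R)) → 3
  σ[d<6](π[d](γ[x; SUM(c)→d](R))) → 1

|E| = 1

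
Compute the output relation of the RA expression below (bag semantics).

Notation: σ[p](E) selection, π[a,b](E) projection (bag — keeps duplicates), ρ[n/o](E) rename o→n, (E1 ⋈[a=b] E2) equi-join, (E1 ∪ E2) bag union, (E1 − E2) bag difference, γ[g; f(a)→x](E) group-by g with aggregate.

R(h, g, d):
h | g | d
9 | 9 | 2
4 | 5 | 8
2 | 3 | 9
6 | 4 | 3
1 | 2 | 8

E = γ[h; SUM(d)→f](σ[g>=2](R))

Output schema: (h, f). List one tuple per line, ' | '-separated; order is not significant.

Row counts bottom-up:
  R → 5
  σ[g>=2](R) → 5
  γ[h; SUM(d)→f](σ[g>=2](R)) → 5

== RESULT ==
h | f
1 | 8
2 | 9
4 | 8
6 | 3
9 | 2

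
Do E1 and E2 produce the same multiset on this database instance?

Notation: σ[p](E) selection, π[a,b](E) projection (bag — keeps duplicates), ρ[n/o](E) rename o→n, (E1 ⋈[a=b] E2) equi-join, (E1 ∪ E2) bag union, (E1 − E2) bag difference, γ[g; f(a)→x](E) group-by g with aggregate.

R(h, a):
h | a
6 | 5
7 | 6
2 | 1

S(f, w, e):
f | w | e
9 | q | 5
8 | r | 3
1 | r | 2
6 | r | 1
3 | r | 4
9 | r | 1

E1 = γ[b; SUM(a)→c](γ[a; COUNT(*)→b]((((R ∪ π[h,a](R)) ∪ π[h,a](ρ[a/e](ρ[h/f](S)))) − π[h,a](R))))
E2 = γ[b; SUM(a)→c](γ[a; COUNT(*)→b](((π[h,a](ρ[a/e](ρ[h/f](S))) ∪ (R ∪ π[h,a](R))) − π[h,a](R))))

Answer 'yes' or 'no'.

E1 row counts bottom-up:
  R → 3
  R → 3
  π[h,a](R) → 3
  (R ∪ π[h,a](R)) → 6
  S → 6
  ρ[h/f](S) → 6
  ρ[a/e](ρ[h/f](S)) → 6
  π[h,a](ρ[a/e](ρ[h/f](S))) → 6
  ((R ∪ π[h,a](R)) ∪ π[h,a](ρ[a/e](ρ[h/f](S)))) → 12
  R → 3
  π[h,a](R) → 3
  (((R ∪ π[h,a](R)) ∪ π[h,a](ρ[a/e](ρ[h/f](S)))) − π[h,a](R)) → 9
  γ[a; COUNT(*)→b]((((R ∪ π[h,a](R)) ∪ π[h,a](ρ[a/e](ρ[h/f](S)))) − π[h,a](R))) → 6
  γ[b; SUM(a)→c](γ[a; COUNT(*)→b]((((R ∪ π[h,a](R)) ∪ π[h,a](ρ[a/e](ρ[h/f](S)))) − π[h,a](R)))) → 3
E2 row counts bottom-up:
  S → 6
  ρ[h/f](S) → 6
  ρ[a/e](ρ[h/f](S)) → 6
  π[h,a](ρ[a/e](ρ[h/f](S))) → 6
  R → 3
  R → 3
  π[h,a](R) → 3
  (R ∪ π[h,a](R)) → 6
  (π[h,a](ρ[a/e](ρ[h/f](S))) ∪ (R ∪ π[h,a](R))) → 12
  R → 3
  π[h,a](R) → 3
  ((π[h,a](ρ[a/e](ρ[h/f](S))) ∪ (R ∪ π[h,a](R))) − π[h,a](R)) → 9
  γ[a; COUNT(*)→b](((π[h,a](ρ[a/e](ρ[h/f](S))) ∪ (R ∪ π[h,a](R))) − π[h,a](R))) → 6
  γ[b; SUM(a)→c](γ[a; COUNT(*)→b](((π[h,a](ρ[a/e](ρ[h/f](S))) ∪ (R ∪ π[h,a](R))) − π[h,a](R)))) → 3

E1 and E2 produce the same multiset:
b | c
1 | 15
2 | 5
3 | 1

yes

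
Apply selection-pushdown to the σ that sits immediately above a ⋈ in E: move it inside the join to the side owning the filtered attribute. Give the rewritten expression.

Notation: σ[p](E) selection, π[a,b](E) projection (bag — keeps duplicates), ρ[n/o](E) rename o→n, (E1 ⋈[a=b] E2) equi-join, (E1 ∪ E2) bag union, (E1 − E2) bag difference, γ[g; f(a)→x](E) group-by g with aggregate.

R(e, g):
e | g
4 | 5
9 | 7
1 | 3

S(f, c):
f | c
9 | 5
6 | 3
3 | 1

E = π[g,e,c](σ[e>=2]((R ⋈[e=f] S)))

σ filters on e, owned by the left side.
E' = π[g,e,c]((σ[e>=2](R) ⋈[e=f] S))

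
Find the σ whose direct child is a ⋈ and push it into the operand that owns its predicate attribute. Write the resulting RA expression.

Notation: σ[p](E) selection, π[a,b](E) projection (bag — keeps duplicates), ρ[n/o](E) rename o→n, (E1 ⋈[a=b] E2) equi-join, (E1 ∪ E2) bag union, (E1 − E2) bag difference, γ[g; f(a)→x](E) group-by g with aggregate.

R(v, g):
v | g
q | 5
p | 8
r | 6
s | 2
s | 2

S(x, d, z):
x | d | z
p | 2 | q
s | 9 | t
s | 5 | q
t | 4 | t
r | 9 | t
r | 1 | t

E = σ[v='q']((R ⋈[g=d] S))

σ filters on v, owned by the left side.
E' = (σ[v='q'](R) ⋈[g=d] S)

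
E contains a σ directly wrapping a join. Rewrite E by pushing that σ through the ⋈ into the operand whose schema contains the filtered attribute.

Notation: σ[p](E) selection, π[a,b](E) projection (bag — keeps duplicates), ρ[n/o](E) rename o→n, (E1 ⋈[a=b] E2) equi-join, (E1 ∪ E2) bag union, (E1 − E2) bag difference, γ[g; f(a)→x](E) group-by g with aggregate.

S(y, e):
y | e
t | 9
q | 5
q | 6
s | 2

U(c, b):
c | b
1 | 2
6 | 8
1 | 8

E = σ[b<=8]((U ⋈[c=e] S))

σ filters on b, owned by the left side.
E' = (σ[b<=8](U) ⋈[c=e] S)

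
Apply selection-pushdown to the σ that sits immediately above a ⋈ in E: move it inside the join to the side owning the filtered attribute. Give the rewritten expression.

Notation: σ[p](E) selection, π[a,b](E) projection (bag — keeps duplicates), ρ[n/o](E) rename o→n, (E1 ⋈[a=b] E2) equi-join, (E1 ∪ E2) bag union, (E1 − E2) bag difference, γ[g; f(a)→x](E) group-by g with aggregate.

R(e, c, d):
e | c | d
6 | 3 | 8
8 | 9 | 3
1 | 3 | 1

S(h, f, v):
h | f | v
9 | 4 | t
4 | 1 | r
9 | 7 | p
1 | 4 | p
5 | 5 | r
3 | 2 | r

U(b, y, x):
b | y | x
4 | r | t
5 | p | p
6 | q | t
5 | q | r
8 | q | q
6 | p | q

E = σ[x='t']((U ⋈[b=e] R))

σ filters on x, owned by the left side.
E' = (σ[x='t'](U) ⋈[b=e] R)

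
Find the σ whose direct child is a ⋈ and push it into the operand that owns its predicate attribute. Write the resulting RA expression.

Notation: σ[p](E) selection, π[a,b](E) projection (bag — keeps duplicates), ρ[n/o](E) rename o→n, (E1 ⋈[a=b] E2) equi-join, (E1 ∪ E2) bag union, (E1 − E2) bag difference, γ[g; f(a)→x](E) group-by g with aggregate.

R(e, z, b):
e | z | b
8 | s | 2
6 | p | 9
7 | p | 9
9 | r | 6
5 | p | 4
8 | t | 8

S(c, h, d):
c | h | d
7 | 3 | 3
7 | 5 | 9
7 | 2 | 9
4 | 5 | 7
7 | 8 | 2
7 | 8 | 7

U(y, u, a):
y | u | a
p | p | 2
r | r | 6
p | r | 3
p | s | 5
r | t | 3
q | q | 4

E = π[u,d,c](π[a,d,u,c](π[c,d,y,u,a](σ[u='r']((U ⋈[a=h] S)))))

σ filters on u, owned by the left side.
E' = π[u,d,c](π[a,d,u,c](π[c,d,y,u,a]((σ[u='r'](U) ⋈[a=h] S))))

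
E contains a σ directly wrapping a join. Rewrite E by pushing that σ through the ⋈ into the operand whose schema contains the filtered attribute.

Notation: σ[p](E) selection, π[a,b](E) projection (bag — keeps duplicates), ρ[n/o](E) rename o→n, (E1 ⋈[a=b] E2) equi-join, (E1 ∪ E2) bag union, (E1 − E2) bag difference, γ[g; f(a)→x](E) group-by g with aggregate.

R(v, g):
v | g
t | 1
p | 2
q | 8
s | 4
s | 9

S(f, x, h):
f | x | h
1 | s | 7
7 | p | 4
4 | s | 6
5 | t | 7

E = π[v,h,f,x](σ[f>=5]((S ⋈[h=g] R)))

σ filters on f, owned by the left side.
E' = π[v,h,f,x]((σ[f>=5](S) ⋈[h=g] R))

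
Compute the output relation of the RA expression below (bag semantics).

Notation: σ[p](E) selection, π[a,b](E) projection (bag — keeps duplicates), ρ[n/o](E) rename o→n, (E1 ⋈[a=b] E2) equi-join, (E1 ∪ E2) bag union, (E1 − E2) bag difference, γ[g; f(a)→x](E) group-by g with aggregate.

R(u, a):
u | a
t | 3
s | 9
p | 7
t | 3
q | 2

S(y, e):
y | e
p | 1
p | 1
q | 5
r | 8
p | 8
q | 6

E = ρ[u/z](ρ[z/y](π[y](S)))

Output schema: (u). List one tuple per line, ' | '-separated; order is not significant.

Stepwise |·|:
  S → 6
  π[y](S) → 6
  ρ[z/y](π[y](S)) → 6
  ρ[u/z](ρ[z/y](π[y](S))) → 6

== RESULT ==
u
p
p
p
q
q
r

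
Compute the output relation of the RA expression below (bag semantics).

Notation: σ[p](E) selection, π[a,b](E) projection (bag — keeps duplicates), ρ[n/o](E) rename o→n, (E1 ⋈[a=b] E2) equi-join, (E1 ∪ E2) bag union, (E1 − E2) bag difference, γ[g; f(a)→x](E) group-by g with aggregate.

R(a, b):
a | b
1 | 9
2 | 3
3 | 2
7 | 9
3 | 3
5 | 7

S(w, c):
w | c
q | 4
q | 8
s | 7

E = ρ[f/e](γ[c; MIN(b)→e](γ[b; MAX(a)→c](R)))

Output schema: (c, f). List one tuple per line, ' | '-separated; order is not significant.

Subexpression sizes:
  R → 6
  γ[b; MAX(a)→c](R) → 4
  γ[c; MIN(b)→e](γ[b; MAX(a)→c](R)) → 3
  ρ[f/e](γ[c; MIN(b)→e](γ[b; MAX(a)→c](R))) → 3

== RESULT ==
c | f
3 | 2
5 | 7
7 | 9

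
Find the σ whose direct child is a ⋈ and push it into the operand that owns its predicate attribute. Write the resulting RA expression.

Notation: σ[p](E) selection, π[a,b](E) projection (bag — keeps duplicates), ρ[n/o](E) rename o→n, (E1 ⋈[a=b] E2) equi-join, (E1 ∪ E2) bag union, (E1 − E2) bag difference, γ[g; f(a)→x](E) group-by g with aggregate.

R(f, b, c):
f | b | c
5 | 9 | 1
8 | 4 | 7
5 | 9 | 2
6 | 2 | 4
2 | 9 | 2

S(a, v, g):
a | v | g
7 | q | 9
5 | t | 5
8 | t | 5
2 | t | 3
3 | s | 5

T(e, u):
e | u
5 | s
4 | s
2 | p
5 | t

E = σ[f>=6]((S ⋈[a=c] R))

σ filters on f, owned by the right side.
E' = (S ⋈[a=c] σ[f>=6](R))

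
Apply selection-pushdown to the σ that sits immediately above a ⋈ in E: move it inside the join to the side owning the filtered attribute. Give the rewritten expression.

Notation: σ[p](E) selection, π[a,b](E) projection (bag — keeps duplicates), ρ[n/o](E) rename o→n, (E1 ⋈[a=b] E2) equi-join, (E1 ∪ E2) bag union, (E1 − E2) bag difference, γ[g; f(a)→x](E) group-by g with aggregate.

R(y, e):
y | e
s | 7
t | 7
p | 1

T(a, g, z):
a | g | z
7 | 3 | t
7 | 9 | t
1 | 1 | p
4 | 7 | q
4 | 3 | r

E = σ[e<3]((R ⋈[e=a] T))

σ filters on e, owned by the left side.
E' = (σ[e<3](R) ⋈[e=a] T)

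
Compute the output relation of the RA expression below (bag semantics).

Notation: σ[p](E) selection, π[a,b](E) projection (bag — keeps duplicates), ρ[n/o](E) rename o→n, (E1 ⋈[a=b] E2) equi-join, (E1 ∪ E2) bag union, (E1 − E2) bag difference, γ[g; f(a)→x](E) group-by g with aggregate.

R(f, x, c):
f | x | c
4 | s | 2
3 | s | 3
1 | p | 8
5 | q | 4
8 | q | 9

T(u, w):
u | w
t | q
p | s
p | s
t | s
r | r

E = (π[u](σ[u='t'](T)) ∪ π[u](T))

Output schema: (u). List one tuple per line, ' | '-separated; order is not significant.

Row counts bottom-up:
  T → 5
  σ[u='t'](T) → 2
  π[u](σ[u='t'](T)) → 2
  T → 5
  π[u](T) → 5
  (π[u](σ[u='t'](T)) ∪ π[u](T)) → 7

== RESULT ==
u
p
p
r
t
t
t
t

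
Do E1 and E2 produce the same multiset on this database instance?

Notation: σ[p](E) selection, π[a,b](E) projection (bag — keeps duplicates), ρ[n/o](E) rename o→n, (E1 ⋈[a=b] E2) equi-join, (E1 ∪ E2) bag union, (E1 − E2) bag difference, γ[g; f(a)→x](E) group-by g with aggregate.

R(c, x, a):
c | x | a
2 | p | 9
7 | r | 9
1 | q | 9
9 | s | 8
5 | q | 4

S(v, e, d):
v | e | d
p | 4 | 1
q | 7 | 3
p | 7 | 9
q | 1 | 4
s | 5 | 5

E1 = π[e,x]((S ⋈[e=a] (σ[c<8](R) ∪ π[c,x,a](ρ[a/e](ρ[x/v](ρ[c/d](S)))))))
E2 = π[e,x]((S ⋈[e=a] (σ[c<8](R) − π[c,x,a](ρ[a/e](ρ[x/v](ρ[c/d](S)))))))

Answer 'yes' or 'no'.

E1 per-node cardinality:
  S → 5
  R → 5
  σ[c<8](R) → 4
  S → 5
  ρ[c/d](S) → 5
  ρ[x/v](ρ[c/d](S)) → 5
  ρ[a/e](ρ[x/v](ρ[c/d](S))) → 5
  π[c,x,a](ρ[a/e](ρ[x/v](ρ[c/d](S)))) → 5
  (σ[c<8](R) ∪ π[c,x,a](ρ[a/e](ρ[x/v](ρ[c/d](S))))) → 9
  (S ⋈[e=a] (σ[c<8](R) ∪ π[c,x,a](ρ[a/e](ρ[x/v](ρ[c/d](S)))))) → 8
  π[e,x]((S ⋈[e=a] (σ[c<8](R) ∪ π[c,x,a](ρ[a/e](ρ[x/v](ρ[c/d](S))))))) → 8
E2 per-node cardinality:
  S → 5
  R → 5
  σ[c<8](R) → 4
  S → 5
  ρ[c/d](S) → 5
  ρ[x/v](ρ[c/d](S)) → 5
  ρ[a/e](ρ[x/v](ρ[c/d](S))) → 5
  π[c,x,a](ρ[a/e](ρ[x/v](ρ[c/d](S)))) → 5
  (σ[c<8](R) − π[c,x,a](ρ[a/e](ρ[x/v](ρ[c/d](S))))) → 4
  (S ⋈[e=a] (σ[c<8](R) − π[c,x,a](ρ[a/e](ρ[x/v](ρ[c/d](S)))))) → 1
  π[e,x]((S ⋈[e=a] (σ[c<8](R) − π[c,x,a](ρ[a/e](ρ[x/v](ρ[c/d](S))))))) → 1

E1 result:
e | x
1 | q
4 | p
4 | q
5 | s
7 | p
7 | p
7 | q
7 | q
E2 result:
e | x
4 | q
Witness: (5, 's') appears 1× in E1 but 0× in E2.

no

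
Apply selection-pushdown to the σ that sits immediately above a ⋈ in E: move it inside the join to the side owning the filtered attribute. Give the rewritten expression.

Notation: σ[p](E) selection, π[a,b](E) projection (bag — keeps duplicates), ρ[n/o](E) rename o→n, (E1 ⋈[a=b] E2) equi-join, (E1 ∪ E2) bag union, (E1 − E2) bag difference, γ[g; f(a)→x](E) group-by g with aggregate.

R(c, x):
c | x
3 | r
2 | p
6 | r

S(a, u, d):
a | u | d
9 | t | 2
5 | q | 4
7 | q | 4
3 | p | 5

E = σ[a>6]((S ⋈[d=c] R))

σ filters on a, owned by the left side.
E' = (σ[a>6](S) ⋈[d=c] R)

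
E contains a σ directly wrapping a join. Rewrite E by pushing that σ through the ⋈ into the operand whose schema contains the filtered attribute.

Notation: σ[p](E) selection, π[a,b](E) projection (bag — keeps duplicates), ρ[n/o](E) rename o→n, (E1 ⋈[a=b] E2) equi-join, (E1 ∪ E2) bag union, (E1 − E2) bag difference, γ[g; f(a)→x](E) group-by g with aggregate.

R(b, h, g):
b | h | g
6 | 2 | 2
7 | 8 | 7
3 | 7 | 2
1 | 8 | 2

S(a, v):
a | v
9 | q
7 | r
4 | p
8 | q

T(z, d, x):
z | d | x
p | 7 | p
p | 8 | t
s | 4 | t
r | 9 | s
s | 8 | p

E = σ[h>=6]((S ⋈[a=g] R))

σ filters on h, owned by the right side.
E' = (S ⋈[a=g] σ[h>=6](R))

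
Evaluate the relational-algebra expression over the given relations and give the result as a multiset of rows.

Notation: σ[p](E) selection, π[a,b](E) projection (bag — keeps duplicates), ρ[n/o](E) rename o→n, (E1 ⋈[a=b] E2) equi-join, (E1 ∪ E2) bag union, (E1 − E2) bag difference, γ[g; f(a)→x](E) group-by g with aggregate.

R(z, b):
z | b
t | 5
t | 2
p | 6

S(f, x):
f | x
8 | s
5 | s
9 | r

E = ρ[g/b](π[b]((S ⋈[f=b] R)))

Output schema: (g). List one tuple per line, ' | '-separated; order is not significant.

Subexpression sizes:
  S → 3
  R → 3
  (S ⋈[f=b] R) → 1
  π[b]((S ⋈[f=b] R)) → 1
  ρ[g/b](π[b]((S ⋈[f=b] R))) → 1

== RESULT ==
g
5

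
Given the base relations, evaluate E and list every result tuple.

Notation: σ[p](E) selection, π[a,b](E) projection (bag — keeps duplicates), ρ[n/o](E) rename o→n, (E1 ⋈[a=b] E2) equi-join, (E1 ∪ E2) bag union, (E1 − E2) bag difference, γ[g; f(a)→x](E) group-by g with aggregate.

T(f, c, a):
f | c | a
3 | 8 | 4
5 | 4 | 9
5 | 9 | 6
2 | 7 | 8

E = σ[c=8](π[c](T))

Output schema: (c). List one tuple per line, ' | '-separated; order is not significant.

Subexpression sizes:
  T → 4
  π[c](T) → 4
  σ[c=8](π[c](T)) → 1

== RESULT ==
c
8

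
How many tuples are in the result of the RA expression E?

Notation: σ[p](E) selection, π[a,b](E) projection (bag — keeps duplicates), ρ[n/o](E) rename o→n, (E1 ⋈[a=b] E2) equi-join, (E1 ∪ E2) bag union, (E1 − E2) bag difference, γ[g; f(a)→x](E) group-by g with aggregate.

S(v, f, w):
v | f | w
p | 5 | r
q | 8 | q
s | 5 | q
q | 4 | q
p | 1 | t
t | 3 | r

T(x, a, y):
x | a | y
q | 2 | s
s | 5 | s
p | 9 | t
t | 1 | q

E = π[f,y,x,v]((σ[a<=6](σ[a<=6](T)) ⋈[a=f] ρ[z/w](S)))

Per-node cardinality:
  T → 4
  σ[a<=6](T) → 3
  σ[a<=6](σ[a<=6](T)) → 3
  S → 6
  ρ[z/w](S) → 6
  (σ[a<=6](σ[a<=6](T)) ⋈[a=f] ρ[z/w](S)) → 3
  π[f,y,x,v]((σ[a<=6](σ[a<=6](T)) ⋈[a=f] ρ[z/w](S))) → 3

|E| = 3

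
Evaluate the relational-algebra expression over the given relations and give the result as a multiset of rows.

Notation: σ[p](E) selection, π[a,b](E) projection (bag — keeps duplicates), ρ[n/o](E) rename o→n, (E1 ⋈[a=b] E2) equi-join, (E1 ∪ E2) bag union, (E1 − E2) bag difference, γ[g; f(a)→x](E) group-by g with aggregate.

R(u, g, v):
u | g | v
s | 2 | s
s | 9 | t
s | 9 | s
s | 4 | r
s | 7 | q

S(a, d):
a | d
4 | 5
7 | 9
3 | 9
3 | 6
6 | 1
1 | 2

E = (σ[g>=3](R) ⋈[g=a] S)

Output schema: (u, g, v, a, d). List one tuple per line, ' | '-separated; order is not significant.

Stepwise |·|:
  R → 5
  σ[g>=3](R) → 4
  S → 6
  (σ[g>=3](R) ⋈[g=a] S) → 2

== RESULT ==
u | g | v | a | d
s | 4 | r | 4 | 5
s | 7 | q | 7 | 9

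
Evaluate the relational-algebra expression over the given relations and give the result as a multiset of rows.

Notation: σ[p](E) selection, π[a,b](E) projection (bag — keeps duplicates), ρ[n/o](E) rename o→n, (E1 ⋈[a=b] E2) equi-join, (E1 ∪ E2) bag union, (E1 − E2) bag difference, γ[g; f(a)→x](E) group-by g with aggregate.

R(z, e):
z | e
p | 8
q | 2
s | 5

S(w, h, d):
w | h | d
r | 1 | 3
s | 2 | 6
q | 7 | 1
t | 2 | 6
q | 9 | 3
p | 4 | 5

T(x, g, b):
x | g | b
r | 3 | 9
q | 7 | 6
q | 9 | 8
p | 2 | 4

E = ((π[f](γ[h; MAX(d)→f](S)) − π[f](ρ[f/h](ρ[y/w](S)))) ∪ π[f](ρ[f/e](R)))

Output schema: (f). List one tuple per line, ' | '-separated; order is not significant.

Stepwise |·|:
  S → 6
  γ[h; MAX(d)→f](S) → 5
  π[f](γ[h; MAX(d)→f](S)) → 5
  S → 6
  ρ[y/w](S) → 6
  ρ[f/h](ρ[y/w](S)) → 6
  π[f](ρ[f/h](ρ[y/w](S))) → 6
  (π[f](γ[h; MAX(d)→f](S)) − π[f](ρ[f/h](ρ[y/w](S)))) → 4
  R → 3
  ρ[f/e](R) → 3
  π[f](ρ[f/e](R)) → 3
  ((π[f](γ[h; MAX(d)→f](S)) − π[f](ρ[f/h](ρ[y/w](S)))) ∪ π[f](ρ[f/e](R))) → 7

== RESULT ==
f
2
3
3
5
5
6
8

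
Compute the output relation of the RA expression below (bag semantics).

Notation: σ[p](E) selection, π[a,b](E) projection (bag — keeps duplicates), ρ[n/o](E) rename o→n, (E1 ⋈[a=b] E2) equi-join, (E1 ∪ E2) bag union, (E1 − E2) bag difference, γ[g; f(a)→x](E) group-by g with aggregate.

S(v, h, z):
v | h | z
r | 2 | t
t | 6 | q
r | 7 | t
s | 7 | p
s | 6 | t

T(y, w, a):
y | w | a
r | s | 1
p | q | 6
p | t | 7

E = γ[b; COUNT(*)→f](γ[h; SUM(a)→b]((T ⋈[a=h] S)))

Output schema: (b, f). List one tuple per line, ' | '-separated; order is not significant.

Per-node cardinality:
  T → 3
  S → 5
  (T ⋈[a=h] S) → 4
  γ[h; SUM(a)→b]((T ⋈[a=h] S)) → 2
  γ[b; COUNT(*)→f](γ[h; SUM(a)→b]((T ⋈[a=h] S))) → 2

== RESULT ==
b | f
12 | 1
14 | 1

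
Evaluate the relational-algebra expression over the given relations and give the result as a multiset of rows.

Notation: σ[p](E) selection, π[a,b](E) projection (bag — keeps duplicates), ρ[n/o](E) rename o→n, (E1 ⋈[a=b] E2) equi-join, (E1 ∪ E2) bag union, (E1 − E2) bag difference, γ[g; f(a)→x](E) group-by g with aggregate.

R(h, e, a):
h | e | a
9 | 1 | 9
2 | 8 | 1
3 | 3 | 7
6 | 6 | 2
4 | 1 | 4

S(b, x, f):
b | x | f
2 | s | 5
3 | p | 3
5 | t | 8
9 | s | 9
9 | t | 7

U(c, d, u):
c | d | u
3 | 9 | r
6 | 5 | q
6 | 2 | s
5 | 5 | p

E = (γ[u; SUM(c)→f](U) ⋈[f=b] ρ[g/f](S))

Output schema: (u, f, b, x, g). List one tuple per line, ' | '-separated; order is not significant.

Row counts bottom-up:
  U → 4
  γ[u; SUM(c)→f](U) → 4
  S → 5
  ρ[g/f](S) → 5
  (γ[u; SUM(c)→f](U) ⋈[f=b] ρ[g/f](S)) → 2

== RESULT ==
u | f | b | x | g
p | 5 | 5 | t | 8
r | 3 | 3 | p | 3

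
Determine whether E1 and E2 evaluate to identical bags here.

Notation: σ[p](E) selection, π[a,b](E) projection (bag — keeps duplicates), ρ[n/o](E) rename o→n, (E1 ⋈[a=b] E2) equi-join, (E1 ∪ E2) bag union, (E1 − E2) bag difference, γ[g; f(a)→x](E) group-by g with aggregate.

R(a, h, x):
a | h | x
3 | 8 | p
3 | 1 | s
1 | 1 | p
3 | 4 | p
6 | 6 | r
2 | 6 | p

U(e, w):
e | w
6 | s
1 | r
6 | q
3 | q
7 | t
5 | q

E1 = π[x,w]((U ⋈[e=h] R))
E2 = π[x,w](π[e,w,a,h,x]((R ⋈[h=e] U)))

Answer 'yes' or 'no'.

E1 per-node cardinality:
  U → 6
  R → 6
  (U ⋈[e=h] R) → 6
  π[x,w]((U ⋈[e=h] R)) → 6
E2 per-node cardinality:
  R → 6
  U → 6
  (R ⋈[h=e] U) → 6
  π[e,w,a,h,x]((R ⋈[h=e] U)) → 6
  π[x,w](π[e,w,a,h,x]((R ⋈[h=e] U))) → 6

E1 and E2 produce the same multiset:
x | w
p | q
p | r
p | s
r | q
r | s
s | r

yes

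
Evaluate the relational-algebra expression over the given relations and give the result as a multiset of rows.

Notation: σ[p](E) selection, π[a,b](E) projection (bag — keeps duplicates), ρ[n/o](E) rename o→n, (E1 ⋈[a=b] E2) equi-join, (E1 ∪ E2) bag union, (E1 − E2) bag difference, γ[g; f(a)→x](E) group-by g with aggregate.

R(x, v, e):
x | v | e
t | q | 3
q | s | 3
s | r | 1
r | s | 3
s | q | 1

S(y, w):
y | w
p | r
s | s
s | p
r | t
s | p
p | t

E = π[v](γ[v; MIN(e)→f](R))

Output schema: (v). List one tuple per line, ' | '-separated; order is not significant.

Row counts bottom-up:
  R → 5
  γ[v; MIN(e)→f](R) → 3
  π[v](γ[v; MIN(e)→f](R)) → 3

== RESULT ==
v
q
r
s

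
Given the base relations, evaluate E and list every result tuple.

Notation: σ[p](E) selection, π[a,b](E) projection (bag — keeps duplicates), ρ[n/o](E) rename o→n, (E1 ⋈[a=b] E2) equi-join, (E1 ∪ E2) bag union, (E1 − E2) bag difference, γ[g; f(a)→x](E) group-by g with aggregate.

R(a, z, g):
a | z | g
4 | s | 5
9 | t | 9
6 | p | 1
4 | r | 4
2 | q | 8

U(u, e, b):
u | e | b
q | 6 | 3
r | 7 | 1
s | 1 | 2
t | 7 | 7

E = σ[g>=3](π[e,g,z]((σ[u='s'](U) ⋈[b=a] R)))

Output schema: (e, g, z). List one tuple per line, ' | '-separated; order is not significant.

Stepwise |·|:
  U → 4
  σ[u='s'](U) → 1
  R → 5
  (σ[u='s'](U) ⋈[b=a] R) → 1
  π[e,g,z]((σ[u='s'](U) ⋈[b=a] R)) → 1
  σ[g>=3](π[e,g,z]((σ[u='s'](U) ⋈[b=a] R))) → 1

== RESULT ==
e | g | z
1 | 8 | q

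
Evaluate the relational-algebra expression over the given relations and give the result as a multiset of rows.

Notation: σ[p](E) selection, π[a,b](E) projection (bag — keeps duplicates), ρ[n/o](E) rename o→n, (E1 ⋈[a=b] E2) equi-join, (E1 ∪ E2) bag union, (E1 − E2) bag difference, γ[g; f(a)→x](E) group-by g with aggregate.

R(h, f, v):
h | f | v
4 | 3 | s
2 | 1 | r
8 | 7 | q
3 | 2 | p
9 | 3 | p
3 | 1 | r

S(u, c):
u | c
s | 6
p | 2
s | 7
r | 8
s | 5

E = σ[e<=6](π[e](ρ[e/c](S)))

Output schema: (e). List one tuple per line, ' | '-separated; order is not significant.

Subexpression sizes:
  S → 5
  ρ[e/c](S) → 5
  π[e](ρ[e/c](S)) → 5
  σ[e<=6](π[e](ρ[e/c](S))) → 3

== RESULT ==
e
2
5
6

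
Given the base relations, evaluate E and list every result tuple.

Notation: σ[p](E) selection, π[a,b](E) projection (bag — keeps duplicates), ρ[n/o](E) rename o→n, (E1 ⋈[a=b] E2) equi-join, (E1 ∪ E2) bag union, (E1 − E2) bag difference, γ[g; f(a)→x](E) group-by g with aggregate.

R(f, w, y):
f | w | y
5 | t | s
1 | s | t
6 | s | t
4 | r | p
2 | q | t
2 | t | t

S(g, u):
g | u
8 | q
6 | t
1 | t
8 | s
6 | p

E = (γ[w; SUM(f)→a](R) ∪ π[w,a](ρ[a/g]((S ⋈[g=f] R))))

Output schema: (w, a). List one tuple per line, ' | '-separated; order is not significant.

Per-node cardinality:
  R → 6
  γ[w; SUM(f)→a](R) → 4
  S → 5
  R → 6
  (S ⋈[g=f] R) → 3
  ρ[a/g]((S ⋈[g=f] R)) → 3
  π[w,a](ρ[a/g]((S ⋈[g=f] R))) → 3
  (γ[w; SUM(f)→a](R) ∪ π[w,a](ρ[a/g]((S ⋈[g=f] R)))) → 7

== RESULT ==
w | a
q | 2
r | 4
s | 1
s | 6
s | 6
s | 7
t | 7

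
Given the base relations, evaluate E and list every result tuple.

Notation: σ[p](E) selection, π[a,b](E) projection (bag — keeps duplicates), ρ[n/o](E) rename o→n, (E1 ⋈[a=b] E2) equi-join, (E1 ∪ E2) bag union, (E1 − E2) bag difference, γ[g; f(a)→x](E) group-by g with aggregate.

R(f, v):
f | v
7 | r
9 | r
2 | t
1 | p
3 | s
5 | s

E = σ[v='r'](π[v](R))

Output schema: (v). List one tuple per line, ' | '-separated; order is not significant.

Stepwise |·|:
  R → 6
  π[v](R) → 6
  σ[v='r'](π[v](R)) → 2

== RESULT ==
v
r
r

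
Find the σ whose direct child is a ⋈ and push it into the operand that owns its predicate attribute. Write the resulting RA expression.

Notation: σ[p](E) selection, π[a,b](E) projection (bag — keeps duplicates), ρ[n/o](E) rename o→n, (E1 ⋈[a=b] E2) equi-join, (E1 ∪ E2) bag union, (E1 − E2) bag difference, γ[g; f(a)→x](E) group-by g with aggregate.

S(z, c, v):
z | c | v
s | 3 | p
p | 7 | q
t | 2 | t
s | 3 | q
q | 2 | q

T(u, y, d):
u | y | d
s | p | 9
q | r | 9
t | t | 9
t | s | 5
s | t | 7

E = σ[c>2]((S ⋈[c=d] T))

σ filters on c, owned by the left side.
E' = (σ[c>2](S) ⋈[c=d] T)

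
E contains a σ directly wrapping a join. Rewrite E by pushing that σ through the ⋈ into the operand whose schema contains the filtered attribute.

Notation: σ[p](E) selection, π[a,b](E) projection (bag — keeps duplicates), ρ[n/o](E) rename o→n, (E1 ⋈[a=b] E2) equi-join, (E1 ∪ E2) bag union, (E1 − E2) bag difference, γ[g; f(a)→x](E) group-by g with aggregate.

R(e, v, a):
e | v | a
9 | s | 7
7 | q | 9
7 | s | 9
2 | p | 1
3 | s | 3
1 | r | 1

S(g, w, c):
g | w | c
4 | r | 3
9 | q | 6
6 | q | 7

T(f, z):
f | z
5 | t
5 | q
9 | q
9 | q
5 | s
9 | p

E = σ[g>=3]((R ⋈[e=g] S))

σ filters on g, owned by the right side.
E' = (R ⋈[e=g] σ[g>=3](S))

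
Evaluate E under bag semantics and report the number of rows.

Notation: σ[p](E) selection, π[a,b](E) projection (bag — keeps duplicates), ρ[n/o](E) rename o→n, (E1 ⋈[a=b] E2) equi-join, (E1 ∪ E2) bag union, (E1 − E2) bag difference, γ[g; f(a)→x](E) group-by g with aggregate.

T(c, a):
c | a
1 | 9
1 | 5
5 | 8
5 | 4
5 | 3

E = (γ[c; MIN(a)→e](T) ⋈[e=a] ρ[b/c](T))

Row counts bottom-up:
  T → 5
  γ[c; MIN(a)→e](T) → 2
  T → 5
  ρ[b/c](T) → 5
  (γ[c; MIN(a)→e](T) ⋈[e=a] ρ[b/c](T)) → 2

|E| = 2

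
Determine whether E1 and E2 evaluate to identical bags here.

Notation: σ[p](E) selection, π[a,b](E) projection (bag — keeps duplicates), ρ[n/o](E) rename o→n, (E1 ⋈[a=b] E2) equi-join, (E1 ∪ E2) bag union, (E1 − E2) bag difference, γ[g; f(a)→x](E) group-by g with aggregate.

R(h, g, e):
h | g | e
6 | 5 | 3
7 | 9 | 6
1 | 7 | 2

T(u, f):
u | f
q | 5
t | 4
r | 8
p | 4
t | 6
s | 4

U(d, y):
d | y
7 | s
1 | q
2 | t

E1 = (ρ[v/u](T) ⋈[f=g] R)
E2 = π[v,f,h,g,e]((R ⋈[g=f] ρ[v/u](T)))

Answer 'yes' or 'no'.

E1 stepwise |·|:
  T → 6
  ρ[v/u](T) → 6
  R → 3
  (ρ[v/u](T) ⋈[f=g] R) → 1
E2 stepwise |·|:
  R → 3
  T → 6
  ρ[v/u](T) → 6
  (R ⋈[g=f] ρ[v/u](T)) → 1
  π[v,f,h,g,e]((R ⋈[g=f] ρ[v/u](T))) → 1

E1 and E2 produce the same multiset:
v | f | h | g | e
q | 5 | 6 | 5 | 3

yes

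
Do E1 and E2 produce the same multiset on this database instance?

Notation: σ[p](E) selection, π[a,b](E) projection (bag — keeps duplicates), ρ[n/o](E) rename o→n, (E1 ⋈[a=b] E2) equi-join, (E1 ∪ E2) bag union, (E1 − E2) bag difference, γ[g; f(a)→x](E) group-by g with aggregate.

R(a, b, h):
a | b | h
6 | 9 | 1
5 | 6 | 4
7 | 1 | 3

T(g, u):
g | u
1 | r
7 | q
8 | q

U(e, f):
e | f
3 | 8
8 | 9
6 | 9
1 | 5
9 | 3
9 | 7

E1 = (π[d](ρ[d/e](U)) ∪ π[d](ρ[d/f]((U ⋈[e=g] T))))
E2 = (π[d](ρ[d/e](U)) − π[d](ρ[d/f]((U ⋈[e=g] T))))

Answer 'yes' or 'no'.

E1 row counts bottom-up:
  U → 6
  ρ[d/e](U) → 6
  π[d](ρ[d/e](U)) → 6
  U → 6
  T → 3
  (U ⋈[e=g] T) → 2
  ρ[d/f]((U ⋈[e=g] T)) → 2
  π[d](ρ[d/f]((U ⋈[e=g] T))) → 2
  (π[d](ρ[d/e](U)) ∪ π[d](ρ[d/f]((U ⋈[e=g] T)))) → 8
E2 row counts bottom-up:
  U → 6
  ρ[d/e](U) → 6
  π[d](ρ[d/e](U)) → 6
  U → 6
  T → 3
  (U ⋈[e=g] T) → 2
  ρ[d/f]((U ⋈[e=g] T)) → 2
  π[d](ρ[d/f]((U ⋈[e=g] T))) → 2
  (π[d](ρ[d/e](U)) − π[d](ρ[d/f]((U ⋈[e=g] T)))) → 5

E1 result:
d
1
3
5
6
8
9
9
9
E2 result:
d
1
3
6
8
9
Witness: (5,) appears 1× in E1 but 0× in E2.

no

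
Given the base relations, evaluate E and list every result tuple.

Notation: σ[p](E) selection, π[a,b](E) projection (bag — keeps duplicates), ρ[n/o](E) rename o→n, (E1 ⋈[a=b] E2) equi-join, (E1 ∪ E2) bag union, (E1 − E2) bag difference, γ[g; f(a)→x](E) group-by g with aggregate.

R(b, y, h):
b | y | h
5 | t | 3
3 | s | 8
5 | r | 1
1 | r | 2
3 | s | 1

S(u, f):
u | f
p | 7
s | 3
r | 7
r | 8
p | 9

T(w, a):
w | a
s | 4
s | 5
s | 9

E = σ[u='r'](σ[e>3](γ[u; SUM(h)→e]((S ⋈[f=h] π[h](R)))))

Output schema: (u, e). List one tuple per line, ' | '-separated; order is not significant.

Row counts bottom-up:
  S → 5
  R → 5
  π[h](R) → 5
  (S ⋈[f=h] π[h](R)) → 2
  γ[u; SUM(h)→e]((S ⋈[f=h] π[h](R))) → 2
  σ[e>3](γ[u; SUM(h)→e]((S ⋈[f=h] π[h](R)))) → 1
  σ[u='r'](σ[e>3](γ[u; SUM(h)→e]((S ⋈[f=h] π[h](R))))) → 1

== RESULT ==
u | e
r | 8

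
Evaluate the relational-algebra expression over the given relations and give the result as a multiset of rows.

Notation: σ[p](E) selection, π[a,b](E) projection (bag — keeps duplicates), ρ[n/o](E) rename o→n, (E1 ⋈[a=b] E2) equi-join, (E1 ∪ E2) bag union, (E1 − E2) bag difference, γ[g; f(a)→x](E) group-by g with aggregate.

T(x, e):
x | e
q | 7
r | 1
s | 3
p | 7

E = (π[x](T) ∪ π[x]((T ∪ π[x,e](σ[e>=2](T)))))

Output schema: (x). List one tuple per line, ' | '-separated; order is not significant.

Per-node cardinality:
  T → 4
  π[x](T) → 4
  T → 4
  T → 4
  σ[e>=2](T) → 3
  π[x,e](σ[e>=2](T)) → 3
  (T ∪ π[x,e](σ[e>=2](T))) → 7
  π[x]((T ∪ π[x,e](σ[e>=2](T)))) → 7
  (π[x](T) ∪ π[x]((T ∪ π[x,e](σ[e>=2](T))))) → 11

== RESULT ==
x
p
p
p
q
q
q
r
r
s
s
s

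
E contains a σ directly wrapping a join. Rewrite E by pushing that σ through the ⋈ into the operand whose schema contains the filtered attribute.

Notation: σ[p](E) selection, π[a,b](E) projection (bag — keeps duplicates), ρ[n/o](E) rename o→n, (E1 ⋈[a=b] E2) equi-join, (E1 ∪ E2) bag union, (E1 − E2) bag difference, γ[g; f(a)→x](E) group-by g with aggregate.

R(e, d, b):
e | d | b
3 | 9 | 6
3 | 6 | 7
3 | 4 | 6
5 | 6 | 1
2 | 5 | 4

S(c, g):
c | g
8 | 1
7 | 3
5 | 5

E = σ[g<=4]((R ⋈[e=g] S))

σ filters on g, owned by the right side.
E' = (R ⋈[e=g] σ[g<=4](S))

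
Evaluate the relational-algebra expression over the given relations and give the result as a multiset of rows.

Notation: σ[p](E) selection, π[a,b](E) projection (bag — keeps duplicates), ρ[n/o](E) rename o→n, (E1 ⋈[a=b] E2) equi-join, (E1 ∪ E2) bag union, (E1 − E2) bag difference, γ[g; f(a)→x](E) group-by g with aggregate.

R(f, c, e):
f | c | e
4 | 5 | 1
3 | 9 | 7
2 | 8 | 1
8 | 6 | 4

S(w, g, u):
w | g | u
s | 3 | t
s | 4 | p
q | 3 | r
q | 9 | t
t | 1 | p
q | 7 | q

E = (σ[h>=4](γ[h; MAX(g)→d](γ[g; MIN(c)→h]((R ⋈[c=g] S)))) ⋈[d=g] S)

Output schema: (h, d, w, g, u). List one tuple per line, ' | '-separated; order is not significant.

Per-node cardinality:
  R → 4
  S → 6
  (R ⋈[c=g] S) → 1
  γ[g; MIN(c)→h]((R ⋈[c=g] S)) → 1
  γ[h; MAX(g)→d](γ[g; MIN(c)→h]((R ⋈[c=g] S))) → 1
  σ[h>=4](γ[h; MAX(g)→d](γ[g; MIN(c)→h]((R ⋈[c=g] S)))) → 1
  S → 6
  (σ[h>=4](γ[h; MAX(g)→d](γ[g; MIN(c)→h]((R ⋈[c=g] S)))) ⋈[d=g] S) → 1

== RESULT ==
h | d | w | g | u
9 | 9 | q | 9 | t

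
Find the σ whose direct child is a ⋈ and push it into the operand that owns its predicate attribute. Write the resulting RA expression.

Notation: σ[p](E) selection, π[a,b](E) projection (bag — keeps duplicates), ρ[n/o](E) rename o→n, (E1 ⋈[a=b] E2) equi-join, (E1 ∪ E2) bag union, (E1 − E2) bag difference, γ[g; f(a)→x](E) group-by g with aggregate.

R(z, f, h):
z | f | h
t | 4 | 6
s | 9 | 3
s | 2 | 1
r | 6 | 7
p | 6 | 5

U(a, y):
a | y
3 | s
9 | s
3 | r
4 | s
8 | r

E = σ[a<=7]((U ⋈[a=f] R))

σ filters on a, owned by the left side.
E' = (σ[a<=7](U) ⋈[a=f] R)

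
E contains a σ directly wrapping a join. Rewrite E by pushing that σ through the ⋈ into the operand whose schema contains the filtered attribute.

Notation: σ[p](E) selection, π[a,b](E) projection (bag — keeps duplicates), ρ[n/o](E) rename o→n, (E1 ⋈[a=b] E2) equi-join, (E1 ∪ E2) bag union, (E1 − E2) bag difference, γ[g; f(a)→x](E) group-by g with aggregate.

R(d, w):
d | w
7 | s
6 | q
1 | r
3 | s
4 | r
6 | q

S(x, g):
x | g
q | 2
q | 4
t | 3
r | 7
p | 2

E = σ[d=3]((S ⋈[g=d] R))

σ filters on d, owned by the right side.
E' = (S ⋈[g=d] σ[d=3](R))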